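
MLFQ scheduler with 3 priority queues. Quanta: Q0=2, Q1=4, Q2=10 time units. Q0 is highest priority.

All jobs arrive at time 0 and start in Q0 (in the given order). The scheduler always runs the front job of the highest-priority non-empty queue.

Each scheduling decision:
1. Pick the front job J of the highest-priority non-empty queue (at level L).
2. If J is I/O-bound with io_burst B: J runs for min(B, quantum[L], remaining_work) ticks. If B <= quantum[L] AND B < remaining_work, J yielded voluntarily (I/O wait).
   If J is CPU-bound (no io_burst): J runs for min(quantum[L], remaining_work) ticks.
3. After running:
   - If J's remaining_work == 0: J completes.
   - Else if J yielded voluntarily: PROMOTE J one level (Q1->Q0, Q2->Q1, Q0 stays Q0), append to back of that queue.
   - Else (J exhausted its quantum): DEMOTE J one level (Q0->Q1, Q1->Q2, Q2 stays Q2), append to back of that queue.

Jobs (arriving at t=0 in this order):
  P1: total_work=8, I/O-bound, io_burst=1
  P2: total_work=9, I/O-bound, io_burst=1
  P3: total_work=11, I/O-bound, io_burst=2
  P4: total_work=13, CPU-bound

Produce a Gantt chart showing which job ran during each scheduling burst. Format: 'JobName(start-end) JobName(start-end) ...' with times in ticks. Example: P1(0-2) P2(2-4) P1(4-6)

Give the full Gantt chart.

Answer: P1(0-1) P2(1-2) P3(2-4) P4(4-6) P1(6-7) P2(7-8) P3(8-10) P1(10-11) P2(11-12) P3(12-14) P1(14-15) P2(15-16) P3(16-18) P1(18-19) P2(19-20) P3(20-22) P1(22-23) P2(23-24) P3(24-25) P1(25-26) P2(26-27) P1(27-28) P2(28-29) P2(29-30) P4(30-34) P4(34-41)

Derivation:
t=0-1: P1@Q0 runs 1, rem=7, I/O yield, promote→Q0. Q0=[P2,P3,P4,P1] Q1=[] Q2=[]
t=1-2: P2@Q0 runs 1, rem=8, I/O yield, promote→Q0. Q0=[P3,P4,P1,P2] Q1=[] Q2=[]
t=2-4: P3@Q0 runs 2, rem=9, I/O yield, promote→Q0. Q0=[P4,P1,P2,P3] Q1=[] Q2=[]
t=4-6: P4@Q0 runs 2, rem=11, quantum used, demote→Q1. Q0=[P1,P2,P3] Q1=[P4] Q2=[]
t=6-7: P1@Q0 runs 1, rem=6, I/O yield, promote→Q0. Q0=[P2,P3,P1] Q1=[P4] Q2=[]
t=7-8: P2@Q0 runs 1, rem=7, I/O yield, promote→Q0. Q0=[P3,P1,P2] Q1=[P4] Q2=[]
t=8-10: P3@Q0 runs 2, rem=7, I/O yield, promote→Q0. Q0=[P1,P2,P3] Q1=[P4] Q2=[]
t=10-11: P1@Q0 runs 1, rem=5, I/O yield, promote→Q0. Q0=[P2,P3,P1] Q1=[P4] Q2=[]
t=11-12: P2@Q0 runs 1, rem=6, I/O yield, promote→Q0. Q0=[P3,P1,P2] Q1=[P4] Q2=[]
t=12-14: P3@Q0 runs 2, rem=5, I/O yield, promote→Q0. Q0=[P1,P2,P3] Q1=[P4] Q2=[]
t=14-15: P1@Q0 runs 1, rem=4, I/O yield, promote→Q0. Q0=[P2,P3,P1] Q1=[P4] Q2=[]
t=15-16: P2@Q0 runs 1, rem=5, I/O yield, promote→Q0. Q0=[P3,P1,P2] Q1=[P4] Q2=[]
t=16-18: P3@Q0 runs 2, rem=3, I/O yield, promote→Q0. Q0=[P1,P2,P3] Q1=[P4] Q2=[]
t=18-19: P1@Q0 runs 1, rem=3, I/O yield, promote→Q0. Q0=[P2,P3,P1] Q1=[P4] Q2=[]
t=19-20: P2@Q0 runs 1, rem=4, I/O yield, promote→Q0. Q0=[P3,P1,P2] Q1=[P4] Q2=[]
t=20-22: P3@Q0 runs 2, rem=1, I/O yield, promote→Q0. Q0=[P1,P2,P3] Q1=[P4] Q2=[]
t=22-23: P1@Q0 runs 1, rem=2, I/O yield, promote→Q0. Q0=[P2,P3,P1] Q1=[P4] Q2=[]
t=23-24: P2@Q0 runs 1, rem=3, I/O yield, promote→Q0. Q0=[P3,P1,P2] Q1=[P4] Q2=[]
t=24-25: P3@Q0 runs 1, rem=0, completes. Q0=[P1,P2] Q1=[P4] Q2=[]
t=25-26: P1@Q0 runs 1, rem=1, I/O yield, promote→Q0. Q0=[P2,P1] Q1=[P4] Q2=[]
t=26-27: P2@Q0 runs 1, rem=2, I/O yield, promote→Q0. Q0=[P1,P2] Q1=[P4] Q2=[]
t=27-28: P1@Q0 runs 1, rem=0, completes. Q0=[P2] Q1=[P4] Q2=[]
t=28-29: P2@Q0 runs 1, rem=1, I/O yield, promote→Q0. Q0=[P2] Q1=[P4] Q2=[]
t=29-30: P2@Q0 runs 1, rem=0, completes. Q0=[] Q1=[P4] Q2=[]
t=30-34: P4@Q1 runs 4, rem=7, quantum used, demote→Q2. Q0=[] Q1=[] Q2=[P4]
t=34-41: P4@Q2 runs 7, rem=0, completes. Q0=[] Q1=[] Q2=[]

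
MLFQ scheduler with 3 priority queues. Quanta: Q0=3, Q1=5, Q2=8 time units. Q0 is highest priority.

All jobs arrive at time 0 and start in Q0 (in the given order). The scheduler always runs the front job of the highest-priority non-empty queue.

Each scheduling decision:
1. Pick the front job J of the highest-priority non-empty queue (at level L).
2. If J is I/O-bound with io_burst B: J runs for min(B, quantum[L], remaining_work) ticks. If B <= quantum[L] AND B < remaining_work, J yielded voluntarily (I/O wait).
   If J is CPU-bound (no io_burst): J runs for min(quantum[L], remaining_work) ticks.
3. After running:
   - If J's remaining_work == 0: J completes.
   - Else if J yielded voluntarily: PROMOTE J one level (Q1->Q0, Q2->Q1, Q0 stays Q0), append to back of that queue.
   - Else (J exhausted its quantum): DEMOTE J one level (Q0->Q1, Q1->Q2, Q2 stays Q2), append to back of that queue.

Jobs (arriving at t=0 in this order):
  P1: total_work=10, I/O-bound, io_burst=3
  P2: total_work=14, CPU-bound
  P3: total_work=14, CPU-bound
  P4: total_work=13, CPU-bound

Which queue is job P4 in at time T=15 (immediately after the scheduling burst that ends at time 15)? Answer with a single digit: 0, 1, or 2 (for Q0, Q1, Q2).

t=0-3: P1@Q0 runs 3, rem=7, I/O yield, promote→Q0. Q0=[P2,P3,P4,P1] Q1=[] Q2=[]
t=3-6: P2@Q0 runs 3, rem=11, quantum used, demote→Q1. Q0=[P3,P4,P1] Q1=[P2] Q2=[]
t=6-9: P3@Q0 runs 3, rem=11, quantum used, demote→Q1. Q0=[P4,P1] Q1=[P2,P3] Q2=[]
t=9-12: P4@Q0 runs 3, rem=10, quantum used, demote→Q1. Q0=[P1] Q1=[P2,P3,P4] Q2=[]
t=12-15: P1@Q0 runs 3, rem=4, I/O yield, promote→Q0. Q0=[P1] Q1=[P2,P3,P4] Q2=[]
t=15-18: P1@Q0 runs 3, rem=1, I/O yield, promote→Q0. Q0=[P1] Q1=[P2,P3,P4] Q2=[]
t=18-19: P1@Q0 runs 1, rem=0, completes. Q0=[] Q1=[P2,P3,P4] Q2=[]
t=19-24: P2@Q1 runs 5, rem=6, quantum used, demote→Q2. Q0=[] Q1=[P3,P4] Q2=[P2]
t=24-29: P3@Q1 runs 5, rem=6, quantum used, demote→Q2. Q0=[] Q1=[P4] Q2=[P2,P3]
t=29-34: P4@Q1 runs 5, rem=5, quantum used, demote→Q2. Q0=[] Q1=[] Q2=[P2,P3,P4]
t=34-40: P2@Q2 runs 6, rem=0, completes. Q0=[] Q1=[] Q2=[P3,P4]
t=40-46: P3@Q2 runs 6, rem=0, completes. Q0=[] Q1=[] Q2=[P4]
t=46-51: P4@Q2 runs 5, rem=0, completes. Q0=[] Q1=[] Q2=[]

Answer: 1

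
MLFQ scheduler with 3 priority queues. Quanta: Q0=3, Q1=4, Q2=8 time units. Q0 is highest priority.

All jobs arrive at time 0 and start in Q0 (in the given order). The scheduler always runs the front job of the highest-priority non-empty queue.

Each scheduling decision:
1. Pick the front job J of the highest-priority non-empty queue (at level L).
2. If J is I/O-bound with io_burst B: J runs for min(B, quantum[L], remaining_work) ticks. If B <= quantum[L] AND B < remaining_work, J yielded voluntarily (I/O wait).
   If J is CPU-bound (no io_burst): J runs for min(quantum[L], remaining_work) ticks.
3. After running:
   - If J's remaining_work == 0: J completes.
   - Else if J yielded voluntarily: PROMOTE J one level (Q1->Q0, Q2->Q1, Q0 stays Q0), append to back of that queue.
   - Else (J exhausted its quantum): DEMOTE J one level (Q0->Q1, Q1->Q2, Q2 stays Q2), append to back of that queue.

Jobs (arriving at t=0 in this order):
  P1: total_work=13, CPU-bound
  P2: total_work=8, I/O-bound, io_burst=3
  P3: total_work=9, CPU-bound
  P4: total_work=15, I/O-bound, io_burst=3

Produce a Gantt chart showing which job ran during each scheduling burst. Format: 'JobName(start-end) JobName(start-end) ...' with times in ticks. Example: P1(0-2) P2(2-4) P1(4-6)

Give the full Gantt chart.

Answer: P1(0-3) P2(3-6) P3(6-9) P4(9-12) P2(12-15) P4(15-18) P2(18-20) P4(20-23) P4(23-26) P4(26-29) P1(29-33) P3(33-37) P1(37-43) P3(43-45)

Derivation:
t=0-3: P1@Q0 runs 3, rem=10, quantum used, demote→Q1. Q0=[P2,P3,P4] Q1=[P1] Q2=[]
t=3-6: P2@Q0 runs 3, rem=5, I/O yield, promote→Q0. Q0=[P3,P4,P2] Q1=[P1] Q2=[]
t=6-9: P3@Q0 runs 3, rem=6, quantum used, demote→Q1. Q0=[P4,P2] Q1=[P1,P3] Q2=[]
t=9-12: P4@Q0 runs 3, rem=12, I/O yield, promote→Q0. Q0=[P2,P4] Q1=[P1,P3] Q2=[]
t=12-15: P2@Q0 runs 3, rem=2, I/O yield, promote→Q0. Q0=[P4,P2] Q1=[P1,P3] Q2=[]
t=15-18: P4@Q0 runs 3, rem=9, I/O yield, promote→Q0. Q0=[P2,P4] Q1=[P1,P3] Q2=[]
t=18-20: P2@Q0 runs 2, rem=0, completes. Q0=[P4] Q1=[P1,P3] Q2=[]
t=20-23: P4@Q0 runs 3, rem=6, I/O yield, promote→Q0. Q0=[P4] Q1=[P1,P3] Q2=[]
t=23-26: P4@Q0 runs 3, rem=3, I/O yield, promote→Q0. Q0=[P4] Q1=[P1,P3] Q2=[]
t=26-29: P4@Q0 runs 3, rem=0, completes. Q0=[] Q1=[P1,P3] Q2=[]
t=29-33: P1@Q1 runs 4, rem=6, quantum used, demote→Q2. Q0=[] Q1=[P3] Q2=[P1]
t=33-37: P3@Q1 runs 4, rem=2, quantum used, demote→Q2. Q0=[] Q1=[] Q2=[P1,P3]
t=37-43: P1@Q2 runs 6, rem=0, completes. Q0=[] Q1=[] Q2=[P3]
t=43-45: P3@Q2 runs 2, rem=0, completes. Q0=[] Q1=[] Q2=[]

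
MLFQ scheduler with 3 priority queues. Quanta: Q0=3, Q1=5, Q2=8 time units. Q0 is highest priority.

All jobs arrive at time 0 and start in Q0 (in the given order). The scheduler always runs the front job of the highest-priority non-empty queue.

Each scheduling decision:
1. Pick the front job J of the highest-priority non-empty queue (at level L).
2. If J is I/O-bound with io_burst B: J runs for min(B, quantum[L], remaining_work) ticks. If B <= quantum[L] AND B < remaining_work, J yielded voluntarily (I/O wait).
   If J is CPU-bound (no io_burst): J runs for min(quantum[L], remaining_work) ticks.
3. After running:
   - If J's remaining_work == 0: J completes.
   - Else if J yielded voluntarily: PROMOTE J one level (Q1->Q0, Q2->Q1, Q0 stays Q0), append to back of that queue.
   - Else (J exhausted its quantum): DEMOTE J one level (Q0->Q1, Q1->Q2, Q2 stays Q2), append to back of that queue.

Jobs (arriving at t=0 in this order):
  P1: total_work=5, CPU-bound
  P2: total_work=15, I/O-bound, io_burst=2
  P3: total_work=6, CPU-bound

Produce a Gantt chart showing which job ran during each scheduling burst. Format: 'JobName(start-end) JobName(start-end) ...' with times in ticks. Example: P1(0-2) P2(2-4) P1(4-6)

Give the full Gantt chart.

Answer: P1(0-3) P2(3-5) P3(5-8) P2(8-10) P2(10-12) P2(12-14) P2(14-16) P2(16-18) P2(18-20) P2(20-21) P1(21-23) P3(23-26)

Derivation:
t=0-3: P1@Q0 runs 3, rem=2, quantum used, demote→Q1. Q0=[P2,P3] Q1=[P1] Q2=[]
t=3-5: P2@Q0 runs 2, rem=13, I/O yield, promote→Q0. Q0=[P3,P2] Q1=[P1] Q2=[]
t=5-8: P3@Q0 runs 3, rem=3, quantum used, demote→Q1. Q0=[P2] Q1=[P1,P3] Q2=[]
t=8-10: P2@Q0 runs 2, rem=11, I/O yield, promote→Q0. Q0=[P2] Q1=[P1,P3] Q2=[]
t=10-12: P2@Q0 runs 2, rem=9, I/O yield, promote→Q0. Q0=[P2] Q1=[P1,P3] Q2=[]
t=12-14: P2@Q0 runs 2, rem=7, I/O yield, promote→Q0. Q0=[P2] Q1=[P1,P3] Q2=[]
t=14-16: P2@Q0 runs 2, rem=5, I/O yield, promote→Q0. Q0=[P2] Q1=[P1,P3] Q2=[]
t=16-18: P2@Q0 runs 2, rem=3, I/O yield, promote→Q0. Q0=[P2] Q1=[P1,P3] Q2=[]
t=18-20: P2@Q0 runs 2, rem=1, I/O yield, promote→Q0. Q0=[P2] Q1=[P1,P3] Q2=[]
t=20-21: P2@Q0 runs 1, rem=0, completes. Q0=[] Q1=[P1,P3] Q2=[]
t=21-23: P1@Q1 runs 2, rem=0, completes. Q0=[] Q1=[P3] Q2=[]
t=23-26: P3@Q1 runs 3, rem=0, completes. Q0=[] Q1=[] Q2=[]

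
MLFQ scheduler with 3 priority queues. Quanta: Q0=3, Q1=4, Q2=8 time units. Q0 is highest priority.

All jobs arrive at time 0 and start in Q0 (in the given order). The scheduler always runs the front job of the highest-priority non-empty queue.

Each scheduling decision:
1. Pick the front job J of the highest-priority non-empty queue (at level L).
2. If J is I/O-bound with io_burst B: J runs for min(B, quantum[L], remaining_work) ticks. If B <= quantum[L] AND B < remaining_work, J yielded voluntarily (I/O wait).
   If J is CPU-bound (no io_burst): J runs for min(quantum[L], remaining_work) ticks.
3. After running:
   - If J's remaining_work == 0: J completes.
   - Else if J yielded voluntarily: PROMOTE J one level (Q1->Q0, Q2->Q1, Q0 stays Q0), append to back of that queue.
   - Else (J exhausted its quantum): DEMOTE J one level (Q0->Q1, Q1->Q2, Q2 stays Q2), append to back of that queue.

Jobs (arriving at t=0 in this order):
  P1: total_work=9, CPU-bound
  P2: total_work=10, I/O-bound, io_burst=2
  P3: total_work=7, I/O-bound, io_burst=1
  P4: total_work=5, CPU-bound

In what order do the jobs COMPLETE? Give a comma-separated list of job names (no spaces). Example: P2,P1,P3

t=0-3: P1@Q0 runs 3, rem=6, quantum used, demote→Q1. Q0=[P2,P3,P4] Q1=[P1] Q2=[]
t=3-5: P2@Q0 runs 2, rem=8, I/O yield, promote→Q0. Q0=[P3,P4,P2] Q1=[P1] Q2=[]
t=5-6: P3@Q0 runs 1, rem=6, I/O yield, promote→Q0. Q0=[P4,P2,P3] Q1=[P1] Q2=[]
t=6-9: P4@Q0 runs 3, rem=2, quantum used, demote→Q1. Q0=[P2,P3] Q1=[P1,P4] Q2=[]
t=9-11: P2@Q0 runs 2, rem=6, I/O yield, promote→Q0. Q0=[P3,P2] Q1=[P1,P4] Q2=[]
t=11-12: P3@Q0 runs 1, rem=5, I/O yield, promote→Q0. Q0=[P2,P3] Q1=[P1,P4] Q2=[]
t=12-14: P2@Q0 runs 2, rem=4, I/O yield, promote→Q0. Q0=[P3,P2] Q1=[P1,P4] Q2=[]
t=14-15: P3@Q0 runs 1, rem=4, I/O yield, promote→Q0. Q0=[P2,P3] Q1=[P1,P4] Q2=[]
t=15-17: P2@Q0 runs 2, rem=2, I/O yield, promote→Q0. Q0=[P3,P2] Q1=[P1,P4] Q2=[]
t=17-18: P3@Q0 runs 1, rem=3, I/O yield, promote→Q0. Q0=[P2,P3] Q1=[P1,P4] Q2=[]
t=18-20: P2@Q0 runs 2, rem=0, completes. Q0=[P3] Q1=[P1,P4] Q2=[]
t=20-21: P3@Q0 runs 1, rem=2, I/O yield, promote→Q0. Q0=[P3] Q1=[P1,P4] Q2=[]
t=21-22: P3@Q0 runs 1, rem=1, I/O yield, promote→Q0. Q0=[P3] Q1=[P1,P4] Q2=[]
t=22-23: P3@Q0 runs 1, rem=0, completes. Q0=[] Q1=[P1,P4] Q2=[]
t=23-27: P1@Q1 runs 4, rem=2, quantum used, demote→Q2. Q0=[] Q1=[P4] Q2=[P1]
t=27-29: P4@Q1 runs 2, rem=0, completes. Q0=[] Q1=[] Q2=[P1]
t=29-31: P1@Q2 runs 2, rem=0, completes. Q0=[] Q1=[] Q2=[]

Answer: P2,P3,P4,P1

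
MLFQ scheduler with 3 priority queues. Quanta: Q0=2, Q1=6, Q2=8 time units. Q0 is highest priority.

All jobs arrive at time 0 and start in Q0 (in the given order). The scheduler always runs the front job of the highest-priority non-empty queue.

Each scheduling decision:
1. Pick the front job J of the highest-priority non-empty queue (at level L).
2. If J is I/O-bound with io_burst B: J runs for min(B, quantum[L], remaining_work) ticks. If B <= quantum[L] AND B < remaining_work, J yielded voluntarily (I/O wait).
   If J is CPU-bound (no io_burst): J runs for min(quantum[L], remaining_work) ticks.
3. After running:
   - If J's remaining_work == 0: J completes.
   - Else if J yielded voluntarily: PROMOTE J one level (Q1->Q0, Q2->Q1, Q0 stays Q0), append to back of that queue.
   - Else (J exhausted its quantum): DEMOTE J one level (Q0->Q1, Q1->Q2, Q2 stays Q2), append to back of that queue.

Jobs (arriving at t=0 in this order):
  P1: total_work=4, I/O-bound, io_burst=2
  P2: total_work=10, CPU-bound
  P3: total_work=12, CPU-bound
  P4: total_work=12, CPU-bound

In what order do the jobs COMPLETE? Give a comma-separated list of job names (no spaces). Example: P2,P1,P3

t=0-2: P1@Q0 runs 2, rem=2, I/O yield, promote→Q0. Q0=[P2,P3,P4,P1] Q1=[] Q2=[]
t=2-4: P2@Q0 runs 2, rem=8, quantum used, demote→Q1. Q0=[P3,P4,P1] Q1=[P2] Q2=[]
t=4-6: P3@Q0 runs 2, rem=10, quantum used, demote→Q1. Q0=[P4,P1] Q1=[P2,P3] Q2=[]
t=6-8: P4@Q0 runs 2, rem=10, quantum used, demote→Q1. Q0=[P1] Q1=[P2,P3,P4] Q2=[]
t=8-10: P1@Q0 runs 2, rem=0, completes. Q0=[] Q1=[P2,P3,P4] Q2=[]
t=10-16: P2@Q1 runs 6, rem=2, quantum used, demote→Q2. Q0=[] Q1=[P3,P4] Q2=[P2]
t=16-22: P3@Q1 runs 6, rem=4, quantum used, demote→Q2. Q0=[] Q1=[P4] Q2=[P2,P3]
t=22-28: P4@Q1 runs 6, rem=4, quantum used, demote→Q2. Q0=[] Q1=[] Q2=[P2,P3,P4]
t=28-30: P2@Q2 runs 2, rem=0, completes. Q0=[] Q1=[] Q2=[P3,P4]
t=30-34: P3@Q2 runs 4, rem=0, completes. Q0=[] Q1=[] Q2=[P4]
t=34-38: P4@Q2 runs 4, rem=0, completes. Q0=[] Q1=[] Q2=[]

Answer: P1,P2,P3,P4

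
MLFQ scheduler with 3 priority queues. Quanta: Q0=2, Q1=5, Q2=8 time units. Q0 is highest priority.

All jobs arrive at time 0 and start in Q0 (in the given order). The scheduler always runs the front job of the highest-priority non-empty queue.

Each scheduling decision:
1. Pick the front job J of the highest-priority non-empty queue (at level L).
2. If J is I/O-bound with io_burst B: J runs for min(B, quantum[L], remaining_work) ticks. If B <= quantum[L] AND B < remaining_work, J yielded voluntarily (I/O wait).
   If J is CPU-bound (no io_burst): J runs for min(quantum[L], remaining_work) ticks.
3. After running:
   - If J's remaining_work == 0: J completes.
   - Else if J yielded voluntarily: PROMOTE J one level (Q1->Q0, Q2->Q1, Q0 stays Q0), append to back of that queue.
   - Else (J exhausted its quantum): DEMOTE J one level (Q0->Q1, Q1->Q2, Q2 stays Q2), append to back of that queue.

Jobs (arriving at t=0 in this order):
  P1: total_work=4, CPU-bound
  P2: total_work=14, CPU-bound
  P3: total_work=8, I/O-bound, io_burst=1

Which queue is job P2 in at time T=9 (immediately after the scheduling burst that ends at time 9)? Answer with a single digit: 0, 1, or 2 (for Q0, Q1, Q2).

t=0-2: P1@Q0 runs 2, rem=2, quantum used, demote→Q1. Q0=[P2,P3] Q1=[P1] Q2=[]
t=2-4: P2@Q0 runs 2, rem=12, quantum used, demote→Q1. Q0=[P3] Q1=[P1,P2] Q2=[]
t=4-5: P3@Q0 runs 1, rem=7, I/O yield, promote→Q0. Q0=[P3] Q1=[P1,P2] Q2=[]
t=5-6: P3@Q0 runs 1, rem=6, I/O yield, promote→Q0. Q0=[P3] Q1=[P1,P2] Q2=[]
t=6-7: P3@Q0 runs 1, rem=5, I/O yield, promote→Q0. Q0=[P3] Q1=[P1,P2] Q2=[]
t=7-8: P3@Q0 runs 1, rem=4, I/O yield, promote→Q0. Q0=[P3] Q1=[P1,P2] Q2=[]
t=8-9: P3@Q0 runs 1, rem=3, I/O yield, promote→Q0. Q0=[P3] Q1=[P1,P2] Q2=[]
t=9-10: P3@Q0 runs 1, rem=2, I/O yield, promote→Q0. Q0=[P3] Q1=[P1,P2] Q2=[]
t=10-11: P3@Q0 runs 1, rem=1, I/O yield, promote→Q0. Q0=[P3] Q1=[P1,P2] Q2=[]
t=11-12: P3@Q0 runs 1, rem=0, completes. Q0=[] Q1=[P1,P2] Q2=[]
t=12-14: P1@Q1 runs 2, rem=0, completes. Q0=[] Q1=[P2] Q2=[]
t=14-19: P2@Q1 runs 5, rem=7, quantum used, demote→Q2. Q0=[] Q1=[] Q2=[P2]
t=19-26: P2@Q2 runs 7, rem=0, completes. Q0=[] Q1=[] Q2=[]

Answer: 1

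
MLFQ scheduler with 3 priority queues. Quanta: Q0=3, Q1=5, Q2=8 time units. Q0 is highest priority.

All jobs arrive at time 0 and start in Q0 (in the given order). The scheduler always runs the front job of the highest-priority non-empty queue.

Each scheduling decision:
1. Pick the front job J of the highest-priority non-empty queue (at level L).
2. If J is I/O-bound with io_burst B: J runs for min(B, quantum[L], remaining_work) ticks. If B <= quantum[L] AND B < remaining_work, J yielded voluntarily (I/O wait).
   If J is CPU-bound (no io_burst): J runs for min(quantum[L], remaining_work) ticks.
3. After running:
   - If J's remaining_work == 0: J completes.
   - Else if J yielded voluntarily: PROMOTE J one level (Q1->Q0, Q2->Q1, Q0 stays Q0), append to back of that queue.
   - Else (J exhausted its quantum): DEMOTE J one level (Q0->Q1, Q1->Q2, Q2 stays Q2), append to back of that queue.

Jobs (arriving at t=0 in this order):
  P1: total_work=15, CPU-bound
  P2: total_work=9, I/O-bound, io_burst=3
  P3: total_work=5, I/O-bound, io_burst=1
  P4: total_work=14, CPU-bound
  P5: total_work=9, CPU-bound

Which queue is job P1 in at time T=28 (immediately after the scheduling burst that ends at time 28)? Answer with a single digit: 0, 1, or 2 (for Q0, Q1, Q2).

Answer: 2

Derivation:
t=0-3: P1@Q0 runs 3, rem=12, quantum used, demote→Q1. Q0=[P2,P3,P4,P5] Q1=[P1] Q2=[]
t=3-6: P2@Q0 runs 3, rem=6, I/O yield, promote→Q0. Q0=[P3,P4,P5,P2] Q1=[P1] Q2=[]
t=6-7: P3@Q0 runs 1, rem=4, I/O yield, promote→Q0. Q0=[P4,P5,P2,P3] Q1=[P1] Q2=[]
t=7-10: P4@Q0 runs 3, rem=11, quantum used, demote→Q1. Q0=[P5,P2,P3] Q1=[P1,P4] Q2=[]
t=10-13: P5@Q0 runs 3, rem=6, quantum used, demote→Q1. Q0=[P2,P3] Q1=[P1,P4,P5] Q2=[]
t=13-16: P2@Q0 runs 3, rem=3, I/O yield, promote→Q0. Q0=[P3,P2] Q1=[P1,P4,P5] Q2=[]
t=16-17: P3@Q0 runs 1, rem=3, I/O yield, promote→Q0. Q0=[P2,P3] Q1=[P1,P4,P5] Q2=[]
t=17-20: P2@Q0 runs 3, rem=0, completes. Q0=[P3] Q1=[P1,P4,P5] Q2=[]
t=20-21: P3@Q0 runs 1, rem=2, I/O yield, promote→Q0. Q0=[P3] Q1=[P1,P4,P5] Q2=[]
t=21-22: P3@Q0 runs 1, rem=1, I/O yield, promote→Q0. Q0=[P3] Q1=[P1,P4,P5] Q2=[]
t=22-23: P3@Q0 runs 1, rem=0, completes. Q0=[] Q1=[P1,P4,P5] Q2=[]
t=23-28: P1@Q1 runs 5, rem=7, quantum used, demote→Q2. Q0=[] Q1=[P4,P5] Q2=[P1]
t=28-33: P4@Q1 runs 5, rem=6, quantum used, demote→Q2. Q0=[] Q1=[P5] Q2=[P1,P4]
t=33-38: P5@Q1 runs 5, rem=1, quantum used, demote→Q2. Q0=[] Q1=[] Q2=[P1,P4,P5]
t=38-45: P1@Q2 runs 7, rem=0, completes. Q0=[] Q1=[] Q2=[P4,P5]
t=45-51: P4@Q2 runs 6, rem=0, completes. Q0=[] Q1=[] Q2=[P5]
t=51-52: P5@Q2 runs 1, rem=0, completes. Q0=[] Q1=[] Q2=[]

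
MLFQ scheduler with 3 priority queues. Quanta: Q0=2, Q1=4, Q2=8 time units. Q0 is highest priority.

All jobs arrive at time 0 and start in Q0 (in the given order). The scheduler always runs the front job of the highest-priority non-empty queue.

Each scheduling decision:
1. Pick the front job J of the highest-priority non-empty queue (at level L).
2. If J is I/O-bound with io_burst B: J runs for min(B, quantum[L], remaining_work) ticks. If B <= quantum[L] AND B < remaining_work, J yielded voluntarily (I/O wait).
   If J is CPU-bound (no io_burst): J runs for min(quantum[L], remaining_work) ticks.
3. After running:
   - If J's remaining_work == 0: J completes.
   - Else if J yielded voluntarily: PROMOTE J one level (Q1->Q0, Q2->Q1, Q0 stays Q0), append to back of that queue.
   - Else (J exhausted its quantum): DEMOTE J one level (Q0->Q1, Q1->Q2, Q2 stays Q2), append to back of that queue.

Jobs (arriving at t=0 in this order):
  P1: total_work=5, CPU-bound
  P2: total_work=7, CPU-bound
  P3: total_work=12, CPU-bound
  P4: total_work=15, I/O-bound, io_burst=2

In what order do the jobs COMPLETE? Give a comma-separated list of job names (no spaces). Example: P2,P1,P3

t=0-2: P1@Q0 runs 2, rem=3, quantum used, demote→Q1. Q0=[P2,P3,P4] Q1=[P1] Q2=[]
t=2-4: P2@Q0 runs 2, rem=5, quantum used, demote→Q1. Q0=[P3,P4] Q1=[P1,P2] Q2=[]
t=4-6: P3@Q0 runs 2, rem=10, quantum used, demote→Q1. Q0=[P4] Q1=[P1,P2,P3] Q2=[]
t=6-8: P4@Q0 runs 2, rem=13, I/O yield, promote→Q0. Q0=[P4] Q1=[P1,P2,P3] Q2=[]
t=8-10: P4@Q0 runs 2, rem=11, I/O yield, promote→Q0. Q0=[P4] Q1=[P1,P2,P3] Q2=[]
t=10-12: P4@Q0 runs 2, rem=9, I/O yield, promote→Q0. Q0=[P4] Q1=[P1,P2,P3] Q2=[]
t=12-14: P4@Q0 runs 2, rem=7, I/O yield, promote→Q0. Q0=[P4] Q1=[P1,P2,P3] Q2=[]
t=14-16: P4@Q0 runs 2, rem=5, I/O yield, promote→Q0. Q0=[P4] Q1=[P1,P2,P3] Q2=[]
t=16-18: P4@Q0 runs 2, rem=3, I/O yield, promote→Q0. Q0=[P4] Q1=[P1,P2,P3] Q2=[]
t=18-20: P4@Q0 runs 2, rem=1, I/O yield, promote→Q0. Q0=[P4] Q1=[P1,P2,P3] Q2=[]
t=20-21: P4@Q0 runs 1, rem=0, completes. Q0=[] Q1=[P1,P2,P3] Q2=[]
t=21-24: P1@Q1 runs 3, rem=0, completes. Q0=[] Q1=[P2,P3] Q2=[]
t=24-28: P2@Q1 runs 4, rem=1, quantum used, demote→Q2. Q0=[] Q1=[P3] Q2=[P2]
t=28-32: P3@Q1 runs 4, rem=6, quantum used, demote→Q2. Q0=[] Q1=[] Q2=[P2,P3]
t=32-33: P2@Q2 runs 1, rem=0, completes. Q0=[] Q1=[] Q2=[P3]
t=33-39: P3@Q2 runs 6, rem=0, completes. Q0=[] Q1=[] Q2=[]

Answer: P4,P1,P2,P3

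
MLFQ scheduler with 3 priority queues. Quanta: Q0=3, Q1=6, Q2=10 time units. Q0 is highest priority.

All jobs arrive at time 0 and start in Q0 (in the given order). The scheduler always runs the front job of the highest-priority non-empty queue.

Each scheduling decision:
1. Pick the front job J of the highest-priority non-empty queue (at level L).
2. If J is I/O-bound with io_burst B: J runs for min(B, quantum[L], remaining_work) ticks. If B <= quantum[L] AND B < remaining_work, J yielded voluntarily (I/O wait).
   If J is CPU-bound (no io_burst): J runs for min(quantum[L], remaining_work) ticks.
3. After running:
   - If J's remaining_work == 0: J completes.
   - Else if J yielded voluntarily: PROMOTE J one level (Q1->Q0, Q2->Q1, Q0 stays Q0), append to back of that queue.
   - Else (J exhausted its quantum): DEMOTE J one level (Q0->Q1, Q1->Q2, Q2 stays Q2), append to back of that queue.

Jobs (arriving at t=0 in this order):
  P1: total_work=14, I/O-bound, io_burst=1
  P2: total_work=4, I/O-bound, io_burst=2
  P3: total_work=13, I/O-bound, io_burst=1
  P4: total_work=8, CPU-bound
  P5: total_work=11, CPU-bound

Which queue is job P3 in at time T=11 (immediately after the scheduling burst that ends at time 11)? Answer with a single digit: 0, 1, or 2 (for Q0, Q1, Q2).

Answer: 0

Derivation:
t=0-1: P1@Q0 runs 1, rem=13, I/O yield, promote→Q0. Q0=[P2,P3,P4,P5,P1] Q1=[] Q2=[]
t=1-3: P2@Q0 runs 2, rem=2, I/O yield, promote→Q0. Q0=[P3,P4,P5,P1,P2] Q1=[] Q2=[]
t=3-4: P3@Q0 runs 1, rem=12, I/O yield, promote→Q0. Q0=[P4,P5,P1,P2,P3] Q1=[] Q2=[]
t=4-7: P4@Q0 runs 3, rem=5, quantum used, demote→Q1. Q0=[P5,P1,P2,P3] Q1=[P4] Q2=[]
t=7-10: P5@Q0 runs 3, rem=8, quantum used, demote→Q1. Q0=[P1,P2,P3] Q1=[P4,P5] Q2=[]
t=10-11: P1@Q0 runs 1, rem=12, I/O yield, promote→Q0. Q0=[P2,P3,P1] Q1=[P4,P5] Q2=[]
t=11-13: P2@Q0 runs 2, rem=0, completes. Q0=[P3,P1] Q1=[P4,P5] Q2=[]
t=13-14: P3@Q0 runs 1, rem=11, I/O yield, promote→Q0. Q0=[P1,P3] Q1=[P4,P5] Q2=[]
t=14-15: P1@Q0 runs 1, rem=11, I/O yield, promote→Q0. Q0=[P3,P1] Q1=[P4,P5] Q2=[]
t=15-16: P3@Q0 runs 1, rem=10, I/O yield, promote→Q0. Q0=[P1,P3] Q1=[P4,P5] Q2=[]
t=16-17: P1@Q0 runs 1, rem=10, I/O yield, promote→Q0. Q0=[P3,P1] Q1=[P4,P5] Q2=[]
t=17-18: P3@Q0 runs 1, rem=9, I/O yield, promote→Q0. Q0=[P1,P3] Q1=[P4,P5] Q2=[]
t=18-19: P1@Q0 runs 1, rem=9, I/O yield, promote→Q0. Q0=[P3,P1] Q1=[P4,P5] Q2=[]
t=19-20: P3@Q0 runs 1, rem=8, I/O yield, promote→Q0. Q0=[P1,P3] Q1=[P4,P5] Q2=[]
t=20-21: P1@Q0 runs 1, rem=8, I/O yield, promote→Q0. Q0=[P3,P1] Q1=[P4,P5] Q2=[]
t=21-22: P3@Q0 runs 1, rem=7, I/O yield, promote→Q0. Q0=[P1,P3] Q1=[P4,P5] Q2=[]
t=22-23: P1@Q0 runs 1, rem=7, I/O yield, promote→Q0. Q0=[P3,P1] Q1=[P4,P5] Q2=[]
t=23-24: P3@Q0 runs 1, rem=6, I/O yield, promote→Q0. Q0=[P1,P3] Q1=[P4,P5] Q2=[]
t=24-25: P1@Q0 runs 1, rem=6, I/O yield, promote→Q0. Q0=[P3,P1] Q1=[P4,P5] Q2=[]
t=25-26: P3@Q0 runs 1, rem=5, I/O yield, promote→Q0. Q0=[P1,P3] Q1=[P4,P5] Q2=[]
t=26-27: P1@Q0 runs 1, rem=5, I/O yield, promote→Q0. Q0=[P3,P1] Q1=[P4,P5] Q2=[]
t=27-28: P3@Q0 runs 1, rem=4, I/O yield, promote→Q0. Q0=[P1,P3] Q1=[P4,P5] Q2=[]
t=28-29: P1@Q0 runs 1, rem=4, I/O yield, promote→Q0. Q0=[P3,P1] Q1=[P4,P5] Q2=[]
t=29-30: P3@Q0 runs 1, rem=3, I/O yield, promote→Q0. Q0=[P1,P3] Q1=[P4,P5] Q2=[]
t=30-31: P1@Q0 runs 1, rem=3, I/O yield, promote→Q0. Q0=[P3,P1] Q1=[P4,P5] Q2=[]
t=31-32: P3@Q0 runs 1, rem=2, I/O yield, promote→Q0. Q0=[P1,P3] Q1=[P4,P5] Q2=[]
t=32-33: P1@Q0 runs 1, rem=2, I/O yield, promote→Q0. Q0=[P3,P1] Q1=[P4,P5] Q2=[]
t=33-34: P3@Q0 runs 1, rem=1, I/O yield, promote→Q0. Q0=[P1,P3] Q1=[P4,P5] Q2=[]
t=34-35: P1@Q0 runs 1, rem=1, I/O yield, promote→Q0. Q0=[P3,P1] Q1=[P4,P5] Q2=[]
t=35-36: P3@Q0 runs 1, rem=0, completes. Q0=[P1] Q1=[P4,P5] Q2=[]
t=36-37: P1@Q0 runs 1, rem=0, completes. Q0=[] Q1=[P4,P5] Q2=[]
t=37-42: P4@Q1 runs 5, rem=0, completes. Q0=[] Q1=[P5] Q2=[]
t=42-48: P5@Q1 runs 6, rem=2, quantum used, demote→Q2. Q0=[] Q1=[] Q2=[P5]
t=48-50: P5@Q2 runs 2, rem=0, completes. Q0=[] Q1=[] Q2=[]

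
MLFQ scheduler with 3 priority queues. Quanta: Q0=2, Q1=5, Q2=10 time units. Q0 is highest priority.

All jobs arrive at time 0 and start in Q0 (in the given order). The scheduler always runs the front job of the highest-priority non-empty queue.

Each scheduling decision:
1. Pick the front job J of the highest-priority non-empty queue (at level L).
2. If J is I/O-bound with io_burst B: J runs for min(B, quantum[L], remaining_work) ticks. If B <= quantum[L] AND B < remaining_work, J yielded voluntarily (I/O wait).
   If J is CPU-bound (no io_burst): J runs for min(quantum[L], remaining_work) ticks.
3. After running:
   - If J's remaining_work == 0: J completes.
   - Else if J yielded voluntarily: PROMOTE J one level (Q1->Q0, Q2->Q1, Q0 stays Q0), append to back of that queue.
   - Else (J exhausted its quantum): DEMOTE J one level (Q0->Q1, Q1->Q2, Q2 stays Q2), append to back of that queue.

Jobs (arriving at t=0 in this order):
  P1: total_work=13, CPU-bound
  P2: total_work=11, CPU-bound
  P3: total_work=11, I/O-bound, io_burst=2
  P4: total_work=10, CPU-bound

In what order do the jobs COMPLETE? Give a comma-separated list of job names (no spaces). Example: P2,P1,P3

t=0-2: P1@Q0 runs 2, rem=11, quantum used, demote→Q1. Q0=[P2,P3,P4] Q1=[P1] Q2=[]
t=2-4: P2@Q0 runs 2, rem=9, quantum used, demote→Q1. Q0=[P3,P4] Q1=[P1,P2] Q2=[]
t=4-6: P3@Q0 runs 2, rem=9, I/O yield, promote→Q0. Q0=[P4,P3] Q1=[P1,P2] Q2=[]
t=6-8: P4@Q0 runs 2, rem=8, quantum used, demote→Q1. Q0=[P3] Q1=[P1,P2,P4] Q2=[]
t=8-10: P3@Q0 runs 2, rem=7, I/O yield, promote→Q0. Q0=[P3] Q1=[P1,P2,P4] Q2=[]
t=10-12: P3@Q0 runs 2, rem=5, I/O yield, promote→Q0. Q0=[P3] Q1=[P1,P2,P4] Q2=[]
t=12-14: P3@Q0 runs 2, rem=3, I/O yield, promote→Q0. Q0=[P3] Q1=[P1,P2,P4] Q2=[]
t=14-16: P3@Q0 runs 2, rem=1, I/O yield, promote→Q0. Q0=[P3] Q1=[P1,P2,P4] Q2=[]
t=16-17: P3@Q0 runs 1, rem=0, completes. Q0=[] Q1=[P1,P2,P4] Q2=[]
t=17-22: P1@Q1 runs 5, rem=6, quantum used, demote→Q2. Q0=[] Q1=[P2,P4] Q2=[P1]
t=22-27: P2@Q1 runs 5, rem=4, quantum used, demote→Q2. Q0=[] Q1=[P4] Q2=[P1,P2]
t=27-32: P4@Q1 runs 5, rem=3, quantum used, demote→Q2. Q0=[] Q1=[] Q2=[P1,P2,P4]
t=32-38: P1@Q2 runs 6, rem=0, completes. Q0=[] Q1=[] Q2=[P2,P4]
t=38-42: P2@Q2 runs 4, rem=0, completes. Q0=[] Q1=[] Q2=[P4]
t=42-45: P4@Q2 runs 3, rem=0, completes. Q0=[] Q1=[] Q2=[]

Answer: P3,P1,P2,P4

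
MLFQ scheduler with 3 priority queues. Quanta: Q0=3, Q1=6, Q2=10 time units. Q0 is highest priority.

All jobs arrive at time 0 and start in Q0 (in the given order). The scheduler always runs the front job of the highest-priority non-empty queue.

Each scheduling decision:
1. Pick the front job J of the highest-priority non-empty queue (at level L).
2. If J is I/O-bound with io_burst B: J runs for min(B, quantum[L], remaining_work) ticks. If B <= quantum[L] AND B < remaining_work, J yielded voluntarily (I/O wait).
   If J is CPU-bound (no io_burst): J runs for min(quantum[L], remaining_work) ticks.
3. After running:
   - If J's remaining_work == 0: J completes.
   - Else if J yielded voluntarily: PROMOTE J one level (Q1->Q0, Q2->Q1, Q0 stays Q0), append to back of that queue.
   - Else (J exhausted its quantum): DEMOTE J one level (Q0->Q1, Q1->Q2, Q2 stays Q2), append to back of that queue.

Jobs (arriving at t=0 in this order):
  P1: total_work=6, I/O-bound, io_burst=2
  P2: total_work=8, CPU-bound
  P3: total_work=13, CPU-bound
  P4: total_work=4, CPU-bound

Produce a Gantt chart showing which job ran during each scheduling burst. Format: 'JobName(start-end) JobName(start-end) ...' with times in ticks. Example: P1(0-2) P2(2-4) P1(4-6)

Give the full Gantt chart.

t=0-2: P1@Q0 runs 2, rem=4, I/O yield, promote→Q0. Q0=[P2,P3,P4,P1] Q1=[] Q2=[]
t=2-5: P2@Q0 runs 3, rem=5, quantum used, demote→Q1. Q0=[P3,P4,P1] Q1=[P2] Q2=[]
t=5-8: P3@Q0 runs 3, rem=10, quantum used, demote→Q1. Q0=[P4,P1] Q1=[P2,P3] Q2=[]
t=8-11: P4@Q0 runs 3, rem=1, quantum used, demote→Q1. Q0=[P1] Q1=[P2,P3,P4] Q2=[]
t=11-13: P1@Q0 runs 2, rem=2, I/O yield, promote→Q0. Q0=[P1] Q1=[P2,P3,P4] Q2=[]
t=13-15: P1@Q0 runs 2, rem=0, completes. Q0=[] Q1=[P2,P3,P4] Q2=[]
t=15-20: P2@Q1 runs 5, rem=0, completes. Q0=[] Q1=[P3,P4] Q2=[]
t=20-26: P3@Q1 runs 6, rem=4, quantum used, demote→Q2. Q0=[] Q1=[P4] Q2=[P3]
t=26-27: P4@Q1 runs 1, rem=0, completes. Q0=[] Q1=[] Q2=[P3]
t=27-31: P3@Q2 runs 4, rem=0, completes. Q0=[] Q1=[] Q2=[]

Answer: P1(0-2) P2(2-5) P3(5-8) P4(8-11) P1(11-13) P1(13-15) P2(15-20) P3(20-26) P4(26-27) P3(27-31)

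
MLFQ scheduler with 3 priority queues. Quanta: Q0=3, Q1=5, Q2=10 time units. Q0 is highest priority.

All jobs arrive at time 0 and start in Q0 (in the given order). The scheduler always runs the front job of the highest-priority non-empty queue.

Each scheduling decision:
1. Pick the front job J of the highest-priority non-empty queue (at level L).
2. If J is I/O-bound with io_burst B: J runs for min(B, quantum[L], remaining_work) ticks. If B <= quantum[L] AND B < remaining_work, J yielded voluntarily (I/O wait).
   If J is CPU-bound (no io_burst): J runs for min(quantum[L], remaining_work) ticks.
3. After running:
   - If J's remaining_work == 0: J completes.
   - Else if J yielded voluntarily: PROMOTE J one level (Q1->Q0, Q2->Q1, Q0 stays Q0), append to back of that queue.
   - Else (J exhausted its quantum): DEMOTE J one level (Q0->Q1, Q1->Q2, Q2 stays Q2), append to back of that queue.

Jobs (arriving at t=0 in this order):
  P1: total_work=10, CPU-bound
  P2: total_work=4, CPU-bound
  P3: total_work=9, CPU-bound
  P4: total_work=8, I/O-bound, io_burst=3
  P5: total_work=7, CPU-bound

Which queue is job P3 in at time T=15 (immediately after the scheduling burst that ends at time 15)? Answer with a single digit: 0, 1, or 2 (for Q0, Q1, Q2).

t=0-3: P1@Q0 runs 3, rem=7, quantum used, demote→Q1. Q0=[P2,P3,P4,P5] Q1=[P1] Q2=[]
t=3-6: P2@Q0 runs 3, rem=1, quantum used, demote→Q1. Q0=[P3,P4,P5] Q1=[P1,P2] Q2=[]
t=6-9: P3@Q0 runs 3, rem=6, quantum used, demote→Q1. Q0=[P4,P5] Q1=[P1,P2,P3] Q2=[]
t=9-12: P4@Q0 runs 3, rem=5, I/O yield, promote→Q0. Q0=[P5,P4] Q1=[P1,P2,P3] Q2=[]
t=12-15: P5@Q0 runs 3, rem=4, quantum used, demote→Q1. Q0=[P4] Q1=[P1,P2,P3,P5] Q2=[]
t=15-18: P4@Q0 runs 3, rem=2, I/O yield, promote→Q0. Q0=[P4] Q1=[P1,P2,P3,P5] Q2=[]
t=18-20: P4@Q0 runs 2, rem=0, completes. Q0=[] Q1=[P1,P2,P3,P5] Q2=[]
t=20-25: P1@Q1 runs 5, rem=2, quantum used, demote→Q2. Q0=[] Q1=[P2,P3,P5] Q2=[P1]
t=25-26: P2@Q1 runs 1, rem=0, completes. Q0=[] Q1=[P3,P5] Q2=[P1]
t=26-31: P3@Q1 runs 5, rem=1, quantum used, demote→Q2. Q0=[] Q1=[P5] Q2=[P1,P3]
t=31-35: P5@Q1 runs 4, rem=0, completes. Q0=[] Q1=[] Q2=[P1,P3]
t=35-37: P1@Q2 runs 2, rem=0, completes. Q0=[] Q1=[] Q2=[P3]
t=37-38: P3@Q2 runs 1, rem=0, completes. Q0=[] Q1=[] Q2=[]

Answer: 1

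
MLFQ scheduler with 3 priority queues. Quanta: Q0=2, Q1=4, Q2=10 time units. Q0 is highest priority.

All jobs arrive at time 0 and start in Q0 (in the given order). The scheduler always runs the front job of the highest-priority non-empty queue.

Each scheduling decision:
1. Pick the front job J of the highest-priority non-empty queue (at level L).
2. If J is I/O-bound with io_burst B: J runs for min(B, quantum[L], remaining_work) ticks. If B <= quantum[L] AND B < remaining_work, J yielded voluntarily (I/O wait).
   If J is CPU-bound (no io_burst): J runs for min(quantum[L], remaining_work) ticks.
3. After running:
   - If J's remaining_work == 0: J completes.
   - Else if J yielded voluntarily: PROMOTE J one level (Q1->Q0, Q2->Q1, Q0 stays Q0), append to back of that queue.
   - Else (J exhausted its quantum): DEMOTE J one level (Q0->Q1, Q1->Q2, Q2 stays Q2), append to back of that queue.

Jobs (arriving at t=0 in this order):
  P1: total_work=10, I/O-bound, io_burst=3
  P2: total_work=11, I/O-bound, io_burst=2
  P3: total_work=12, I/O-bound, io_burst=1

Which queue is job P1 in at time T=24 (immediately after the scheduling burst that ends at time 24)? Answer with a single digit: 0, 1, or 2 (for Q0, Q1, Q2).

t=0-2: P1@Q0 runs 2, rem=8, quantum used, demote→Q1. Q0=[P2,P3] Q1=[P1] Q2=[]
t=2-4: P2@Q0 runs 2, rem=9, I/O yield, promote→Q0. Q0=[P3,P2] Q1=[P1] Q2=[]
t=4-5: P3@Q0 runs 1, rem=11, I/O yield, promote→Q0. Q0=[P2,P3] Q1=[P1] Q2=[]
t=5-7: P2@Q0 runs 2, rem=7, I/O yield, promote→Q0. Q0=[P3,P2] Q1=[P1] Q2=[]
t=7-8: P3@Q0 runs 1, rem=10, I/O yield, promote→Q0. Q0=[P2,P3] Q1=[P1] Q2=[]
t=8-10: P2@Q0 runs 2, rem=5, I/O yield, promote→Q0. Q0=[P3,P2] Q1=[P1] Q2=[]
t=10-11: P3@Q0 runs 1, rem=9, I/O yield, promote→Q0. Q0=[P2,P3] Q1=[P1] Q2=[]
t=11-13: P2@Q0 runs 2, rem=3, I/O yield, promote→Q0. Q0=[P3,P2] Q1=[P1] Q2=[]
t=13-14: P3@Q0 runs 1, rem=8, I/O yield, promote→Q0. Q0=[P2,P3] Q1=[P1] Q2=[]
t=14-16: P2@Q0 runs 2, rem=1, I/O yield, promote→Q0. Q0=[P3,P2] Q1=[P1] Q2=[]
t=16-17: P3@Q0 runs 1, rem=7, I/O yield, promote→Q0. Q0=[P2,P3] Q1=[P1] Q2=[]
t=17-18: P2@Q0 runs 1, rem=0, completes. Q0=[P3] Q1=[P1] Q2=[]
t=18-19: P3@Q0 runs 1, rem=6, I/O yield, promote→Q0. Q0=[P3] Q1=[P1] Q2=[]
t=19-20: P3@Q0 runs 1, rem=5, I/O yield, promote→Q0. Q0=[P3] Q1=[P1] Q2=[]
t=20-21: P3@Q0 runs 1, rem=4, I/O yield, promote→Q0. Q0=[P3] Q1=[P1] Q2=[]
t=21-22: P3@Q0 runs 1, rem=3, I/O yield, promote→Q0. Q0=[P3] Q1=[P1] Q2=[]
t=22-23: P3@Q0 runs 1, rem=2, I/O yield, promote→Q0. Q0=[P3] Q1=[P1] Q2=[]
t=23-24: P3@Q0 runs 1, rem=1, I/O yield, promote→Q0. Q0=[P3] Q1=[P1] Q2=[]
t=24-25: P3@Q0 runs 1, rem=0, completes. Q0=[] Q1=[P1] Q2=[]
t=25-28: P1@Q1 runs 3, rem=5, I/O yield, promote→Q0. Q0=[P1] Q1=[] Q2=[]
t=28-30: P1@Q0 runs 2, rem=3, quantum used, demote→Q1. Q0=[] Q1=[P1] Q2=[]
t=30-33: P1@Q1 runs 3, rem=0, completes. Q0=[] Q1=[] Q2=[]

Answer: 1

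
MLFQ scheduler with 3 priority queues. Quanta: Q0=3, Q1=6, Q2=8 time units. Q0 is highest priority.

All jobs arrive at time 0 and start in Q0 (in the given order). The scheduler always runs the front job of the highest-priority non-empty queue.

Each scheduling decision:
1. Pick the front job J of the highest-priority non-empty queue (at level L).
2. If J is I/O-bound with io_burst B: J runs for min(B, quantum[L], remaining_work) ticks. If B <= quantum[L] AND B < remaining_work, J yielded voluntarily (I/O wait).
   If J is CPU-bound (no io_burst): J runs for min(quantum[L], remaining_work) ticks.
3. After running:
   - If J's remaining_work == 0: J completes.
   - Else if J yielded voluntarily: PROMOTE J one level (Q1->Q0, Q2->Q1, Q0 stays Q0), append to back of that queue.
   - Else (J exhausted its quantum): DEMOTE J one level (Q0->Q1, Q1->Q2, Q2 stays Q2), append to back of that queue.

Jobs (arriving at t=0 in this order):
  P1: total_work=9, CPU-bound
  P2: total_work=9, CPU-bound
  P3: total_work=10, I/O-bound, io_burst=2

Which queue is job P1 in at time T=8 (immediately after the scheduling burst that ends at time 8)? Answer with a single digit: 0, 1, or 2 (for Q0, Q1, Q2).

t=0-3: P1@Q0 runs 3, rem=6, quantum used, demote→Q1. Q0=[P2,P3] Q1=[P1] Q2=[]
t=3-6: P2@Q0 runs 3, rem=6, quantum used, demote→Q1. Q0=[P3] Q1=[P1,P2] Q2=[]
t=6-8: P3@Q0 runs 2, rem=8, I/O yield, promote→Q0. Q0=[P3] Q1=[P1,P2] Q2=[]
t=8-10: P3@Q0 runs 2, rem=6, I/O yield, promote→Q0. Q0=[P3] Q1=[P1,P2] Q2=[]
t=10-12: P3@Q0 runs 2, rem=4, I/O yield, promote→Q0. Q0=[P3] Q1=[P1,P2] Q2=[]
t=12-14: P3@Q0 runs 2, rem=2, I/O yield, promote→Q0. Q0=[P3] Q1=[P1,P2] Q2=[]
t=14-16: P3@Q0 runs 2, rem=0, completes. Q0=[] Q1=[P1,P2] Q2=[]
t=16-22: P1@Q1 runs 6, rem=0, completes. Q0=[] Q1=[P2] Q2=[]
t=22-28: P2@Q1 runs 6, rem=0, completes. Q0=[] Q1=[] Q2=[]

Answer: 1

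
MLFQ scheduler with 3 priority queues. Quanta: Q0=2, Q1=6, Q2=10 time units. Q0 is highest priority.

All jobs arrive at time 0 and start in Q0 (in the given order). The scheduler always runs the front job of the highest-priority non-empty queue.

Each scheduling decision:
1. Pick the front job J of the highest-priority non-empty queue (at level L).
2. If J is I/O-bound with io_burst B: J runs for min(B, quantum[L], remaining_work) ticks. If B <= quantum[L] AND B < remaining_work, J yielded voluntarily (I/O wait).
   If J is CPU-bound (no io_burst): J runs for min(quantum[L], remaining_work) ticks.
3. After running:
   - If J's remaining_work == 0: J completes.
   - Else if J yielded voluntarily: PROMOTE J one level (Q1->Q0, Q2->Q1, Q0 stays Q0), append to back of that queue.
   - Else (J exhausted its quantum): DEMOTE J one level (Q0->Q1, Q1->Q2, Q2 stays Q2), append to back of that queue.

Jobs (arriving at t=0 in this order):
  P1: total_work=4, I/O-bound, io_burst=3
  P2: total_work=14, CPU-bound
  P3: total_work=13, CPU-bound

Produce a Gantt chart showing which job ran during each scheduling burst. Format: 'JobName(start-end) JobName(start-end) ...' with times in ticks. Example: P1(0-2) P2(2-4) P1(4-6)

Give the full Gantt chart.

Answer: P1(0-2) P2(2-4) P3(4-6) P1(6-8) P2(8-14) P3(14-20) P2(20-26) P3(26-31)

Derivation:
t=0-2: P1@Q0 runs 2, rem=2, quantum used, demote→Q1. Q0=[P2,P3] Q1=[P1] Q2=[]
t=2-4: P2@Q0 runs 2, rem=12, quantum used, demote→Q1. Q0=[P3] Q1=[P1,P2] Q2=[]
t=4-6: P3@Q0 runs 2, rem=11, quantum used, demote→Q1. Q0=[] Q1=[P1,P2,P3] Q2=[]
t=6-8: P1@Q1 runs 2, rem=0, completes. Q0=[] Q1=[P2,P3] Q2=[]
t=8-14: P2@Q1 runs 6, rem=6, quantum used, demote→Q2. Q0=[] Q1=[P3] Q2=[P2]
t=14-20: P3@Q1 runs 6, rem=5, quantum used, demote→Q2. Q0=[] Q1=[] Q2=[P2,P3]
t=20-26: P2@Q2 runs 6, rem=0, completes. Q0=[] Q1=[] Q2=[P3]
t=26-31: P3@Q2 runs 5, rem=0, completes. Q0=[] Q1=[] Q2=[]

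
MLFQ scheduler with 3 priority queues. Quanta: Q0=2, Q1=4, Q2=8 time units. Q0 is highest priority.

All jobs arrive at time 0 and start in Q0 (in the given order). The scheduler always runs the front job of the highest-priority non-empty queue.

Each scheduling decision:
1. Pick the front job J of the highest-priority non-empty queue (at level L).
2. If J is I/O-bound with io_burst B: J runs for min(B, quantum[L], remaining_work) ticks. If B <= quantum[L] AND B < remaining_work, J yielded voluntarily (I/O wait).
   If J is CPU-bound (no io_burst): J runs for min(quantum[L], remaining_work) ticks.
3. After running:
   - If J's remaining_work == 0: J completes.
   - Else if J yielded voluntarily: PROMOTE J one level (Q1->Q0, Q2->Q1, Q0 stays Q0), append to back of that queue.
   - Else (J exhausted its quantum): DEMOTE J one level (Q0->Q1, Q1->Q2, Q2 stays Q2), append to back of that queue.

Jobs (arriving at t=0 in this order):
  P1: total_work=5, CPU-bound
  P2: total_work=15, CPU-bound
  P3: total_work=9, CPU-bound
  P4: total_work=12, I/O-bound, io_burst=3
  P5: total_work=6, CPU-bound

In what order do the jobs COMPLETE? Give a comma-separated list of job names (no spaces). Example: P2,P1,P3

t=0-2: P1@Q0 runs 2, rem=3, quantum used, demote→Q1. Q0=[P2,P3,P4,P5] Q1=[P1] Q2=[]
t=2-4: P2@Q0 runs 2, rem=13, quantum used, demote→Q1. Q0=[P3,P4,P5] Q1=[P1,P2] Q2=[]
t=4-6: P3@Q0 runs 2, rem=7, quantum used, demote→Q1. Q0=[P4,P5] Q1=[P1,P2,P3] Q2=[]
t=6-8: P4@Q0 runs 2, rem=10, quantum used, demote→Q1. Q0=[P5] Q1=[P1,P2,P3,P4] Q2=[]
t=8-10: P5@Q0 runs 2, rem=4, quantum used, demote→Q1. Q0=[] Q1=[P1,P2,P3,P4,P5] Q2=[]
t=10-13: P1@Q1 runs 3, rem=0, completes. Q0=[] Q1=[P2,P3,P4,P5] Q2=[]
t=13-17: P2@Q1 runs 4, rem=9, quantum used, demote→Q2. Q0=[] Q1=[P3,P4,P5] Q2=[P2]
t=17-21: P3@Q1 runs 4, rem=3, quantum used, demote→Q2. Q0=[] Q1=[P4,P5] Q2=[P2,P3]
t=21-24: P4@Q1 runs 3, rem=7, I/O yield, promote→Q0. Q0=[P4] Q1=[P5] Q2=[P2,P3]
t=24-26: P4@Q0 runs 2, rem=5, quantum used, demote→Q1. Q0=[] Q1=[P5,P4] Q2=[P2,P3]
t=26-30: P5@Q1 runs 4, rem=0, completes. Q0=[] Q1=[P4] Q2=[P2,P3]
t=30-33: P4@Q1 runs 3, rem=2, I/O yield, promote→Q0. Q0=[P4] Q1=[] Q2=[P2,P3]
t=33-35: P4@Q0 runs 2, rem=0, completes. Q0=[] Q1=[] Q2=[P2,P3]
t=35-43: P2@Q2 runs 8, rem=1, quantum used, demote→Q2. Q0=[] Q1=[] Q2=[P3,P2]
t=43-46: P3@Q2 runs 3, rem=0, completes. Q0=[] Q1=[] Q2=[P2]
t=46-47: P2@Q2 runs 1, rem=0, completes. Q0=[] Q1=[] Q2=[]

Answer: P1,P5,P4,P3,P2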